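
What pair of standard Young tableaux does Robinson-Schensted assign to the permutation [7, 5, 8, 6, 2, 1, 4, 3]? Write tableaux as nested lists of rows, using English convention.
Insert each entry of the permutation into P by Schensted row insertion, recording in Q the position of each new cell.

Insert 7: appended to row 1. P = [[7]].
Insert 5: 5 bumps 7 from row 1; 7 starts row 2. P = [[5], [7]].
Insert 8: appended to row 1. P = [[5, 8], [7]].
Insert 6: 6 bumps 8 from row 1; 8 appends to row 2. P = [[5, 6], [7, 8]].
Insert 2: 2 bumps 5 from row 1; 5 bumps 7 from row 2; 7 starts row 3. P = [[2, 6], [5, 8], [7]].
Insert 1: 1 bumps 2 from row 1; 2 bumps 5 from row 2; 5 bumps 7 from row 3; 7 starts row 4. P = [[1, 6], [2, 8], [5], [7]].
Insert 4: 4 bumps 6 from row 1; 6 bumps 8 from row 2; 8 appends to row 3. P = [[1, 4], [2, 6], [5, 8], [7]].
Insert 3: 3 bumps 4 from row 1; 4 bumps 6 from row 2; 6 bumps 8 from row 3; 8 appends to row 4. P = [[1, 3], [2, 4], [5, 6], [7, 8]].

So P = [[1, 3], [2, 4], [5, 6], [7, 8]], Q = [[1, 3], [2, 4], [5, 7], [6, 8]].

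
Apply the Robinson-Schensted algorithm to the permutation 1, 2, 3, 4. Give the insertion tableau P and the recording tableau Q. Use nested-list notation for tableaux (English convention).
Insert each entry of the permutation into P by Schensted row insertion, recording in Q the position of each new cell.

Insert 1: appended to row 1. P = [[1]].
Insert 2: appended to row 1. P = [[1, 2]].
Insert 3: appended to row 1. P = [[1, 2, 3]].
Insert 4: appended to row 1. P = [[1, 2, 3, 4]].

So P = [[1, 2, 3, 4]], Q = [[1, 2, 3, 4]].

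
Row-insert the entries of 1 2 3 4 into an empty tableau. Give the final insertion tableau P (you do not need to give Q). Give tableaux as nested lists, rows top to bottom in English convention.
P = [[1, 2, 3, 4]]

Insert 1: appended to row 1. P = [[1]].
Insert 2: appended to row 1. P = [[1, 2]].
Insert 3: appended to row 1. P = [[1, 2, 3]].
Insert 4: appended to row 1. P = [[1, 2, 3, 4]].

So P = [[1, 2, 3, 4]].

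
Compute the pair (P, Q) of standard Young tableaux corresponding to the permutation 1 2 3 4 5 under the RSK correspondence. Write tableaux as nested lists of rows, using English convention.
Insert each entry of the permutation into P by Schensted row insertion, recording in Q the position of each new cell.

After inserting 1: P = [[1]].
After inserting 2: P = [[1, 2]].
After inserting 3: P = [[1, 2, 3]].
After inserting 4: P = [[1, 2, 3, 4]].
After inserting 5: P = [[1, 2, 3, 4, 5]].

So P = [[1, 2, 3, 4, 5]], Q = [[1, 2, 3, 4, 5]].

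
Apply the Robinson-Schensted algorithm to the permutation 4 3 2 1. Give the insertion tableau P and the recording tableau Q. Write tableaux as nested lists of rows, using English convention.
Insert each entry of the permutation into P by Schensted row insertion, recording in Q the position of each new cell.

Insert 4: appended to row 1. P = [[4]].
Insert 3: 3 bumps 4 from row 1; 4 starts row 2. P = [[3], [4]].
Insert 2: 2 bumps 3 from row 1; 3 bumps 4 from row 2; 4 starts row 3. P = [[2], [3], [4]].
Insert 1: 1 bumps 2 from row 1; 2 bumps 3 from row 2; 3 bumps 4 from row 3; 4 starts row 4. P = [[1], [2], [3], [4]].

So P = [[1], [2], [3], [4]], Q = [[1], [2], [3], [4]].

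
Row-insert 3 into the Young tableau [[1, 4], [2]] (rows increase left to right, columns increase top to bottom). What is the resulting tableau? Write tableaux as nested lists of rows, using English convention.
In row 1, 3 replaces 4 (the leftmost entry greater than 3); 4 is bumped to row 2. 4 is appended to row 2. The new tableau is [[1, 3], [2, 4]].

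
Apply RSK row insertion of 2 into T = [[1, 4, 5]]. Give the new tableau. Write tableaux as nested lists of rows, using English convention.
[[1, 2, 5], [4]]

In row 1, 2 replaces 4 (the leftmost entry greater than 2); 4 is bumped to row 2. 4 starts a new row 2. The new tableau is [[1, 2, 5], [4]].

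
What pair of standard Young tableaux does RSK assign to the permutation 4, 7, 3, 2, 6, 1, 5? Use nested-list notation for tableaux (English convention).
P = [[1, 5], [2, 6], [3, 7], [4]], Q = [[1, 2], [3, 5], [4, 7], [6]]

Insert each entry of the permutation into P by Schensted row insertion, recording in Q the position of each new cell.

Insert 4: appended to row 1. P = [[4]].
Insert 7: appended to row 1. P = [[4, 7]].
Insert 3: 3 bumps 4 from row 1; 4 starts row 2. P = [[3, 7], [4]].
Insert 2: 2 bumps 3 from row 1; 3 bumps 4 from row 2; 4 starts row 3. P = [[2, 7], [3], [4]].
Insert 6: 6 bumps 7 from row 1; 7 appends to row 2. P = [[2, 6], [3, 7], [4]].
Insert 1: 1 bumps 2 from row 1; 2 bumps 3 from row 2; 3 bumps 4 from row 3; 4 starts row 4. P = [[1, 6], [2, 7], [3], [4]].
Insert 5: 5 bumps 6 from row 1; 6 bumps 7 from row 2; 7 appends to row 3. P = [[1, 5], [2, 6], [3, 7], [4]].

So P = [[1, 5], [2, 6], [3, 7], [4]], Q = [[1, 2], [3, 5], [4, 7], [6]].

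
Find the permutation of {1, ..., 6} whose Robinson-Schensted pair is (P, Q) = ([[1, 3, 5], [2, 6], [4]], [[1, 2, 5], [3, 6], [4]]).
Reverse the RSK construction: for i from n down to 1, find the cell of Q containing i, remove the entry at that cell from P, and reverse-bump it up through P; the value ejected from row 1 is w(i).

Step i=6: Q has 6 at row 2, column 2; remove 6 from row 2 of P and reverse-bump: 6 enters row 1 and ejects 5. So w(6) = 5. P is now [[1, 3, 6], [2], [4]].
Step i=5: Q has 5 at row 1, column 3; remove that cell from P, ejecting 6. So w(5) = 6. P is now [[1, 3], [2], [4]].
Step i=4: Q has 4 at row 3, column 1; remove 4 from row 3 of P and reverse-bump: 4 enters row 2 and ejects 2; 2 enters row 1 and ejects 1. So w(4) = 1. P is now [[2, 3], [4]].
Step i=3: Q has 3 at row 2, column 1; remove 4 from row 2 of P and reverse-bump: 4 enters row 1 and ejects 3. So w(3) = 3. P is now [[2, 4]].
Step i=2: Q has 2 at row 1, column 2; remove that cell from P, ejecting 4. So w(2) = 4. P is now [[2]].
Step i=1: Q has 1 at row 1, column 1; remove that cell from P, ejecting 2. So w(1) = 2. P is now [].

So w = 2 4 3 1 6 5.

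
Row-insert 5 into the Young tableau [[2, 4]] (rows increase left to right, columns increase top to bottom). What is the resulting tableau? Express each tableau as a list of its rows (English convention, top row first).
[[2, 4, 5]]

5 is larger than every entry of row 1, so it is appended to row 1. The new tableau is [[2, 4, 5]].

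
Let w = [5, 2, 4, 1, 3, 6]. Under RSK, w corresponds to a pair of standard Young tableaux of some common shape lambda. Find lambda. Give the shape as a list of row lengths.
Row-insert each entry into an empty tableau.

After inserting 5: P = [[5]].
After inserting 2: P = [[2], [5]].
After inserting 4: P = [[2, 4], [5]].
After inserting 1: P = [[1, 4], [2], [5]].
After inserting 3: P = [[1, 3], [2, 4], [5]].
After inserting 6: P = [[1, 3, 6], [2, 4], [5]].

The final insertion tableau P = [[1, 3, 6], [2, 4], [5]] has shape [3, 2, 1].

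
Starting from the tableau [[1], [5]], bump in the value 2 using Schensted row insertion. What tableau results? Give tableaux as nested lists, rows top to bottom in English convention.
[[1, 2], [5]]

2 is larger than every entry of row 1, so it is appended to row 1. The new tableau is [[1, 2], [5]].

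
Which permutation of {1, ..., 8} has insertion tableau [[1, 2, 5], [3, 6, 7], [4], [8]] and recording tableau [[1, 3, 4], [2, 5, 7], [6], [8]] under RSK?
Reverse the RSK construction: for i from n down to 1, find the cell of Q containing i, remove the entry at that cell from P, and reverse-bump it up through P; the value ejected from row 1 is w(i).

Step i=8: Q has 8 at row 4, column 1; remove 8 from row 4 of P and reverse-bump: 8 enters row 3 and ejects 4; 4 enters row 2 and ejects 3; 3 enters row 1 and ejects 2. So w(8) = 2. P is now [[1, 3, 5], [4, 6, 7], [8]].
Step i=7: Q has 7 at row 2, column 3; remove 7 from row 2 of P and reverse-bump: 7 enters row 1 and ejects 5. So w(7) = 5. P is now [[1, 3, 7], [4, 6], [8]].
Step i=6: Q has 6 at row 3, column 1; remove 8 from row 3 of P and reverse-bump: 8 enters row 2 and ejects 6; 6 enters row 1 and ejects 3. So w(6) = 3. P is now [[1, 6, 7], [4, 8]].
Step i=5: Q has 5 at row 2, column 2; remove 8 from row 2 of P and reverse-bump: 8 enters row 1 and ejects 7. So w(5) = 7. P is now [[1, 6, 8], [4]].
Step i=4: Q has 4 at row 1, column 3; remove that cell from P, ejecting 8. So w(4) = 8. P is now [[1, 6], [4]].
Step i=3: Q has 3 at row 1, column 2; remove that cell from P, ejecting 6. So w(3) = 6. P is now [[1], [4]].
Step i=2: Q has 2 at row 2, column 1; remove 4 from row 2 of P and reverse-bump: 4 enters row 1 and ejects 1. So w(2) = 1. P is now [[4]].
Step i=1: Q has 1 at row 1, column 1; remove that cell from P, ejecting 4. So w(1) = 4. P is now [].

So w = 4 1 6 8 7 3 5 2.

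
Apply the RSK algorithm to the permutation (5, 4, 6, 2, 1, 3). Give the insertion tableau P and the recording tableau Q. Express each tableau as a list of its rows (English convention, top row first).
Insert each entry of the permutation into P by Schensted row insertion, recording in Q the position of each new cell.

After inserting 5: P = [[5]].
After inserting 4: P = [[4], [5]].
After inserting 6: P = [[4, 6], [5]].
After inserting 2: P = [[2, 6], [4], [5]].
After inserting 1: P = [[1, 6], [2], [4], [5]].
After inserting 3: P = [[1, 3], [2, 6], [4], [5]].

So P = [[1, 3], [2, 6], [4], [5]], Q = [[1, 3], [2, 6], [4], [5]].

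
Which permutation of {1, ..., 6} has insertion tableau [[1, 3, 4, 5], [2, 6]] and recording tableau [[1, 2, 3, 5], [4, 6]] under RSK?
Reverse RSK: for i = n, n-1, ..., 1, locate i in Q, remove the corresponding corner cell from P, and reverse-bump its entry up through P; the value ejected from row 1 is w(i).

So w = 2 3 4 1 6 5.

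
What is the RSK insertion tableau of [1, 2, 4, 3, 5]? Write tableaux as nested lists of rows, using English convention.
Insert 1: appended to row 1. P = [[1]].
Insert 2: appended to row 1. P = [[1, 2]].
Insert 4: appended to row 1. P = [[1, 2, 4]].
Insert 3: 3 bumps 4 from row 1; 4 starts row 2. P = [[1, 2, 3], [4]].
Insert 5: appended to row 1. P = [[1, 2, 3, 5], [4]].

So P = [[1, 2, 3, 5], [4]].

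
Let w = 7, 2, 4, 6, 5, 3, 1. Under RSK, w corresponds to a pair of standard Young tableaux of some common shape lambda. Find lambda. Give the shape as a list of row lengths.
[3, 1, 1, 1, 1]

Row-insert each entry into an empty tableau.

After inserting 7: P = [[7]].
After inserting 2: P = [[2], [7]].
After inserting 4: P = [[2, 4], [7]].
After inserting 6: P = [[2, 4, 6], [7]].
After inserting 5: P = [[2, 4, 5], [6], [7]].
After inserting 3: P = [[2, 3, 5], [4], [6], [7]].
After inserting 1: P = [[1, 3, 5], [2], [4], [6], [7]].

The final insertion tableau P = [[1, 3, 5], [2], [4], [6], [7]] has shape [3, 1, 1, 1, 1].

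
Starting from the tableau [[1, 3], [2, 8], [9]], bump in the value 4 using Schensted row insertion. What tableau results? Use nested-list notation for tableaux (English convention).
[[1, 3, 4], [2, 8], [9]]

4 is larger than every entry of row 1, so it is appended to row 1. The new tableau is [[1, 3, 4], [2, 8], [9]].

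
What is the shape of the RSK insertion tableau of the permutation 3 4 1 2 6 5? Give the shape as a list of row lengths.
Row-insert each entry into an empty tableau.

After inserting 3: P = [[3]].
After inserting 4: P = [[3, 4]].
After inserting 1: P = [[1, 4], [3]].
After inserting 2: P = [[1, 2], [3, 4]].
After inserting 6: P = [[1, 2, 6], [3, 4]].
After inserting 5: P = [[1, 2, 5], [3, 4, 6]].

The final insertion tableau P = [[1, 2, 5], [3, 4, 6]] has shape [3, 3].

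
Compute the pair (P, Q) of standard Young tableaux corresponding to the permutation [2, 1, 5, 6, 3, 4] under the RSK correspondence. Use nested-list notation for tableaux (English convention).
Insert each entry of the permutation into P by Schensted row insertion, recording in Q the position of each new cell.

Insert 2: appended to row 1. P = [[2]].
Insert 1: 1 bumps 2 from row 1; 2 starts row 2. P = [[1], [2]].
Insert 5: appended to row 1. P = [[1, 5], [2]].
Insert 6: appended to row 1. P = [[1, 5, 6], [2]].
Insert 3: 3 bumps 5 from row 1; 5 appends to row 2. P = [[1, 3, 6], [2, 5]].
Insert 4: 4 bumps 6 from row 1; 6 appends to row 2. P = [[1, 3, 4], [2, 5, 6]].

So P = [[1, 3, 4], [2, 5, 6]], Q = [[1, 3, 4], [2, 5, 6]].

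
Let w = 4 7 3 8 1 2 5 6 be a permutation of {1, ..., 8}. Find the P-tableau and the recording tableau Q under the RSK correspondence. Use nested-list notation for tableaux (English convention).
P = [[1, 2, 5, 6], [3, 7, 8], [4]], Q = [[1, 2, 4, 8], [3, 6, 7], [5]]

Insert each entry of the permutation into P by Schensted row insertion, recording in Q the position of each new cell.

Insert 4: appended to row 1. P = [[4]].
Insert 7: appended to row 1. P = [[4, 7]].
Insert 3: 3 bumps 4 from row 1; 4 starts row 2. P = [[3, 7], [4]].
Insert 8: appended to row 1. P = [[3, 7, 8], [4]].
Insert 1: 1 bumps 3 from row 1; 3 bumps 4 from row 2; 4 starts row 3. P = [[1, 7, 8], [3], [4]].
Insert 2: 2 bumps 7 from row 1; 7 appends to row 2. P = [[1, 2, 8], [3, 7], [4]].
Insert 5: 5 bumps 8 from row 1; 8 appends to row 2. P = [[1, 2, 5], [3, 7, 8], [4]].
Insert 6: appended to row 1. P = [[1, 2, 5, 6], [3, 7, 8], [4]].

So P = [[1, 2, 5, 6], [3, 7, 8], [4]], Q = [[1, 2, 4, 8], [3, 6, 7], [5]].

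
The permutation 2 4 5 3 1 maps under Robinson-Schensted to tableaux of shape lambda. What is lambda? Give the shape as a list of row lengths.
[3, 1, 1]

RSK row insertion gives P = [[1, 3, 5], [2], [4]], which has shape [3, 1, 1].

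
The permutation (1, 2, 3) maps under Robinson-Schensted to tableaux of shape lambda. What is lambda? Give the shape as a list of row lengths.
[3]

Row-insert each entry into an empty tableau.

After inserting 1: P = [[1]].
After inserting 2: P = [[1, 2]].
After inserting 3: P = [[1, 2, 3]].

The final insertion tableau P = [[1, 2, 3]] has shape [3].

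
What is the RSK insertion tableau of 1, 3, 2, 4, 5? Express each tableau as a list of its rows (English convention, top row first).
Insert 1: appended to row 1. P = [[1]].
Insert 3: appended to row 1. P = [[1, 3]].
Insert 2: 2 bumps 3 from row 1; 3 starts row 2. P = [[1, 2], [3]].
Insert 4: appended to row 1. P = [[1, 2, 4], [3]].
Insert 5: appended to row 1. P = [[1, 2, 4, 5], [3]].

So P = [[1, 2, 4, 5], [3]].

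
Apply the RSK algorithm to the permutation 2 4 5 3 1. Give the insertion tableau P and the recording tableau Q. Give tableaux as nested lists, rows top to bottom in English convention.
Insert each entry of the permutation into P by Schensted row insertion, recording in Q the position of each new cell.

After inserting 2: P = [[2]].
After inserting 4: P = [[2, 4]].
After inserting 5: P = [[2, 4, 5]].
After inserting 3: P = [[2, 3, 5], [4]].
After inserting 1: P = [[1, 3, 5], [2], [4]].

So P = [[1, 3, 5], [2], [4]], Q = [[1, 2, 3], [4], [5]].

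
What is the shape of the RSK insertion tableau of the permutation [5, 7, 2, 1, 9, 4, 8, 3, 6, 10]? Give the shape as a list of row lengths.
[4, 3, 3]

Row-insert each entry into an empty tableau.

After inserting 5: P = [[5]].
After inserting 7: P = [[5, 7]].
After inserting 2: P = [[2, 7], [5]].
After inserting 1: P = [[1, 7], [2], [5]].
After inserting 9: P = [[1, 7, 9], [2], [5]].
After inserting 4: P = [[1, 4, 9], [2, 7], [5]].
After inserting 8: P = [[1, 4, 8], [2, 7, 9], [5]].
After inserting 3: P = [[1, 3, 8], [2, 4, 9], [5, 7]].
After inserting 6: P = [[1, 3, 6], [2, 4, 8], [5, 7, 9]].
After inserting 10: P = [[1, 3, 6, 10], [2, 4, 8], [5, 7, 9]].

The final insertion tableau P = [[1, 3, 6, 10], [2, 4, 8], [5, 7, 9]] has shape [4, 3, 3].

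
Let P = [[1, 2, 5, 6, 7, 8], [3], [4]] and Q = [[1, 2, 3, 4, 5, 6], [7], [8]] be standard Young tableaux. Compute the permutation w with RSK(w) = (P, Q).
1 4 5 6 7 8 3 2

Reverse the RSK construction: for i from n down to 1, find the cell of Q containing i, remove the entry at that cell from P, and reverse-bump it up through P; the value ejected from row 1 is w(i).

Step i=8: Q has 8 at row 3, column 1; remove 4 from row 3 of P and reverse-bump: 4 enters row 2 and ejects 3; 3 enters row 1 and ejects 2. So w(8) = 2. P is now [[1, 3, 5, 6, 7, 8], [4]].
Step i=7: Q has 7 at row 2, column 1; remove 4 from row 2 of P and reverse-bump: 4 enters row 1 and ejects 3. So w(7) = 3. P is now [[1, 4, 5, 6, 7, 8]].
Step i=6: Q has 6 at row 1, column 6; remove that cell from P, ejecting 8. So w(6) = 8. P is now [[1, 4, 5, 6, 7]].
Step i=5: Q has 5 at row 1, column 5; remove that cell from P, ejecting 7. So w(5) = 7. P is now [[1, 4, 5, 6]].
Step i=4: Q has 4 at row 1, column 4; remove that cell from P, ejecting 6. So w(4) = 6. P is now [[1, 4, 5]].
Step i=3: Q has 3 at row 1, column 3; remove that cell from P, ejecting 5. So w(3) = 5. P is now [[1, 4]].
Step i=2: Q has 2 at row 1, column 2; remove that cell from P, ejecting 4. So w(2) = 4. P is now [[1]].
Step i=1: Q has 1 at row 1, column 1; remove that cell from P, ejecting 1. So w(1) = 1. P is now [].

So w = 1 4 5 6 7 8 3 2.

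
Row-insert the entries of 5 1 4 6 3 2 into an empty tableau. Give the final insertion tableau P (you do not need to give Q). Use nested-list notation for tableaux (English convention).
P = [[1, 2, 6], [3], [4], [5]]

After inserting 5: P = [[5]].
After inserting 1: P = [[1], [5]].
After inserting 4: P = [[1, 4], [5]].
After inserting 6: P = [[1, 4, 6], [5]].
After inserting 3: P = [[1, 3, 6], [4], [5]].
After inserting 2: P = [[1, 2, 6], [3], [4], [5]].

So P = [[1, 2, 6], [3], [4], [5]].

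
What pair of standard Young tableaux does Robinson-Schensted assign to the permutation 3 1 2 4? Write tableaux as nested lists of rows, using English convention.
P = [[1, 2, 4], [3]], Q = [[1, 3, 4], [2]]

Insert each entry of the permutation into P by Schensted row insertion, recording in Q the position of each new cell.

Insert 3: appended to row 1. P = [[3]], Q = [[1]].
Insert 1: 1 bumps 3 from row 1; 3 starts row 2. P = [[1], [3]], Q = [[1], [2]].
Insert 2: appended to row 1. P = [[1, 2], [3]], Q = [[1, 3], [2]].
Insert 4: appended to row 1. P = [[1, 2, 4], [3]], Q = [[1, 3, 4], [2]].

So P = [[1, 2, 4], [3]], Q = [[1, 3, 4], [2]].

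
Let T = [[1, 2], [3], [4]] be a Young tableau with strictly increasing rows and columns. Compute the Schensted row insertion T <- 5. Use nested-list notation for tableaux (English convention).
[[1, 2, 5], [3], [4]]

5 is larger than every entry of row 1, so it is appended to row 1. The new tableau is [[1, 2, 5], [3], [4]].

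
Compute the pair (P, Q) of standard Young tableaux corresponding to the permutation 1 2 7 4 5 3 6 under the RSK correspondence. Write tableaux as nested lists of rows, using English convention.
P = [[1, 2, 3, 5, 6], [4], [7]], Q = [[1, 2, 3, 5, 7], [4], [6]]

Insert each entry of the permutation into P by Schensted row insertion, recording in Q the position of each new cell.

Insert 1: appended to row 1. P = [[1]], Q = [[1]].
Insert 2: appended to row 1. P = [[1, 2]], Q = [[1, 2]].
Insert 7: appended to row 1. P = [[1, 2, 7]], Q = [[1, 2, 3]].
Insert 4: 4 bumps 7 from row 1; 7 starts row 2. P = [[1, 2, 4], [7]], Q = [[1, 2, 3], [4]].
Insert 5: appended to row 1. P = [[1, 2, 4, 5], [7]], Q = [[1, 2, 3, 5], [4]].
Insert 3: 3 bumps 4 from row 1; 4 bumps 7 from row 2; 7 starts row 3. P = [[1, 2, 3, 5], [4], [7]], Q = [[1, 2, 3, 5], [4], [6]].
Insert 6: appended to row 1. P = [[1, 2, 3, 5, 6], [4], [7]], Q = [[1, 2, 3, 5, 7], [4], [6]].

So P = [[1, 2, 3, 5, 6], [4], [7]], Q = [[1, 2, 3, 5, 7], [4], [6]].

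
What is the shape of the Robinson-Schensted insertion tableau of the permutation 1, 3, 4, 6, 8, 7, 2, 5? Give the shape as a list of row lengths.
[5, 2, 1]

Row-insert each entry into an empty tableau.

After inserting 1: P = [[1]].
After inserting 3: P = [[1, 3]].
After inserting 4: P = [[1, 3, 4]].
After inserting 6: P = [[1, 3, 4, 6]].
After inserting 8: P = [[1, 3, 4, 6, 8]].
After inserting 7: P = [[1, 3, 4, 6, 7], [8]].
After inserting 2: P = [[1, 2, 4, 6, 7], [3], [8]].
After inserting 5: P = [[1, 2, 4, 5, 7], [3, 6], [8]].

The final insertion tableau P = [[1, 2, 4, 5, 7], [3, 6], [8]] has shape [5, 2, 1].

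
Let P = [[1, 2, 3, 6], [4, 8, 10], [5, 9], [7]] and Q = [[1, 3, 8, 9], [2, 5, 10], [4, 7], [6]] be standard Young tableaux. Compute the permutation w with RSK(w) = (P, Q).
Reverse RSK: for i = n, n-1, ..., 1, locate i in Q, remove the corresponding corner cell from P, and reverse-bump its entry up through P; the value ejected from row 1 is w(i).

So w = 7 5 9 4 8 1 2 3 10 6.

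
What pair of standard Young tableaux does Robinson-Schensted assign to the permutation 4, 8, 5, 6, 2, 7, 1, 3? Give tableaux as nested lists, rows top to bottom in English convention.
Insert each entry of the permutation into P by Schensted row insertion, recording in Q the position of each new cell.

Insert 4: appended to row 1. P = [[4]].
Insert 8: appended to row 1. P = [[4, 8]].
Insert 5: 5 bumps 8 from row 1; 8 starts row 2. P = [[4, 5], [8]].
Insert 6: appended to row 1. P = [[4, 5, 6], [8]].
Insert 2: 2 bumps 4 from row 1; 4 bumps 8 from row 2; 8 starts row 3. P = [[2, 5, 6], [4], [8]].
Insert 7: appended to row 1. P = [[2, 5, 6, 7], [4], [8]].
Insert 1: 1 bumps 2 from row 1; 2 bumps 4 from row 2; 4 bumps 8 from row 3; 8 starts row 4. P = [[1, 5, 6, 7], [2], [4], [8]].
Insert 3: 3 bumps 5 from row 1; 5 appends to row 2. P = [[1, 3, 6, 7], [2, 5], [4], [8]].

So P = [[1, 3, 6, 7], [2, 5], [4], [8]], Q = [[1, 2, 4, 6], [3, 8], [5], [7]].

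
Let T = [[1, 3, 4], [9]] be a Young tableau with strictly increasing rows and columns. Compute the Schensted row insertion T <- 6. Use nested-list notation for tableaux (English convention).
[[1, 3, 4, 6], [9]]

6 is larger than every entry of row 1, so it is appended to row 1. The new tableau is [[1, 3, 4, 6], [9]].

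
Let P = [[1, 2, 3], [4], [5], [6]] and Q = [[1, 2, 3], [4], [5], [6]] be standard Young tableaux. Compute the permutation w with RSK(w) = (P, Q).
Reverse RSK: for i = n, n-1, ..., 1, locate i in Q, remove the corresponding corner cell from P, and reverse-bump its entry up through P; the value ejected from row 1 is w(i).

So w = 1 2 6 5 4 3.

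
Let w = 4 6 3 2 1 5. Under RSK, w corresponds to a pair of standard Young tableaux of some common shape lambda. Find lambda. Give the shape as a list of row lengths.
Row-insert each entry into an empty tableau.

After inserting 4: P = [[4]].
After inserting 6: P = [[4, 6]].
After inserting 3: P = [[3, 6], [4]].
After inserting 2: P = [[2, 6], [3], [4]].
After inserting 1: P = [[1, 6], [2], [3], [4]].
After inserting 5: P = [[1, 5], [2, 6], [3], [4]].

The final insertion tableau P = [[1, 5], [2, 6], [3], [4]] has shape [2, 2, 1, 1].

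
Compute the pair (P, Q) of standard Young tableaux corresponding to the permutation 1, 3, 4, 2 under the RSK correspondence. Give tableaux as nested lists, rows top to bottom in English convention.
P = [[1, 2, 4], [3]], Q = [[1, 2, 3], [4]]

Insert each entry of the permutation into P by Schensted row insertion, recording in Q the position of each new cell.

After inserting 1: P = [[1]].
After inserting 3: P = [[1, 3]].
After inserting 4: P = [[1, 3, 4]].
After inserting 2: P = [[1, 2, 4], [3]].

So P = [[1, 2, 4], [3]], Q = [[1, 2, 3], [4]].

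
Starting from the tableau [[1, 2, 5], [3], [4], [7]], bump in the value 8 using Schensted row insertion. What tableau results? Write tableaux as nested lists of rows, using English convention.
[[1, 2, 5, 8], [3], [4], [7]]

8 is larger than every entry of row 1, so it is appended to row 1. The new tableau is [[1, 2, 5, 8], [3], [4], [7]].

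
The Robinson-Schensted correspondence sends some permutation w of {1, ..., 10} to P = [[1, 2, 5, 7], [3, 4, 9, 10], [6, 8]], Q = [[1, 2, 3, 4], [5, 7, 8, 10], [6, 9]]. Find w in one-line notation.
Reverse the RSK construction: for i from n down to 1, find the cell of Q containing i, remove the entry at that cell from P, and reverse-bump it up through P; the value ejected from row 1 is w(i).

Step i=10: Q has 10 at row 2, column 4; remove 10 from row 2 of P and reverse-bump: 10 enters row 1 and ejects 7. So w(10) = 7. P is now [[1, 2, 5, 10], [3, 4, 9], [6, 8]].
Step i=9: Q has 9 at row 3, column 2; remove 8 from row 3 of P and reverse-bump: 8 enters row 2 and ejects 4; 4 enters row 1 and ejects 2. So w(9) = 2. P is now [[1, 4, 5, 10], [3, 8, 9], [6]].
Step i=8: Q has 8 at row 2, column 3; remove 9 from row 2 of P and reverse-bump: 9 enters row 1 and ejects 5. So w(8) = 5. P is now [[1, 4, 9, 10], [3, 8], [6]].
Step i=7: Q has 7 at row 2, column 2; remove 8 from row 2 of P and reverse-bump: 8 enters row 1 and ejects 4. So w(7) = 4. P is now [[1, 8, 9, 10], [3], [6]].
Step i=6: Q has 6 at row 3, column 1; remove 6 from row 3 of P and reverse-bump: 6 enters row 2 and ejects 3; 3 enters row 1 and ejects 1. So w(6) = 1. P is now [[3, 8, 9, 10], [6]].
Step i=5: Q has 5 at row 2, column 1; remove 6 from row 2 of P and reverse-bump: 6 enters row 1 and ejects 3. So w(5) = 3. P is now [[6, 8, 9, 10]].
Step i=4: Q has 4 at row 1, column 4; remove that cell from P, ejecting 10. So w(4) = 10. P is now [[6, 8, 9]].
Step i=3: Q has 3 at row 1, column 3; remove that cell from P, ejecting 9. So w(3) = 9. P is now [[6, 8]].
Step i=2: Q has 2 at row 1, column 2; remove that cell from P, ejecting 8. So w(2) = 8. P is now [[6]].
Step i=1: Q has 1 at row 1, column 1; remove that cell from P, ejecting 6. So w(1) = 6. P is now [].

So w = 6 8 9 10 3 1 4 5 2 7.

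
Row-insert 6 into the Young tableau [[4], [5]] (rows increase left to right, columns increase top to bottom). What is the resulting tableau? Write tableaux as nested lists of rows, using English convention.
[[4, 6], [5]]

6 is larger than every entry of row 1, so it is appended to row 1. The new tableau is [[4, 6], [5]].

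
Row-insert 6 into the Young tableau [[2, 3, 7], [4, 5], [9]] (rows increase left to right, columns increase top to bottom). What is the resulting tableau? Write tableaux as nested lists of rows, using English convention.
[[2, 3, 6], [4, 5, 7], [9]]

In row 1, 6 replaces 7 (the leftmost entry greater than 6); 7 is bumped to row 2. 7 is appended to row 2. The new tableau is [[2, 3, 6], [4, 5, 7], [9]].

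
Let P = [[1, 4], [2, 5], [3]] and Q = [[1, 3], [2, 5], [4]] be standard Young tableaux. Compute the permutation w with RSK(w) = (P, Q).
3 2 5 1 4

Reverse the RSK construction: for i from n down to 1, find the cell of Q containing i, remove the entry at that cell from P, and reverse-bump it up through P; the value ejected from row 1 is w(i).

Step i=5: Q has 5 at row 2, column 2; remove 5 from row 2 of P and reverse-bump: 5 enters row 1 and ejects 4. So w(5) = 4. P is now [[1, 5], [2], [3]].
Step i=4: Q has 4 at row 3, column 1; remove 3 from row 3 of P and reverse-bump: 3 enters row 2 and ejects 2; 2 enters row 1 and ejects 1. So w(4) = 1. P is now [[2, 5], [3]].
Step i=3: Q has 3 at row 1, column 2; remove that cell from P, ejecting 5. So w(3) = 5. P is now [[2], [3]].
Step i=2: Q has 2 at row 2, column 1; remove 3 from row 2 of P and reverse-bump: 3 enters row 1 and ejects 2. So w(2) = 2. P is now [[3]].
Step i=1: Q has 1 at row 1, column 1; remove that cell from P, ejecting 3. So w(1) = 3. P is now [].

So w = 3 2 5 1 4.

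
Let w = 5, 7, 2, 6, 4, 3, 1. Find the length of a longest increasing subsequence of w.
2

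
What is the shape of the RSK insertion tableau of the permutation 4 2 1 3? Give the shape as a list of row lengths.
Row-insert each entry into an empty tableau.

After inserting 4: P = [[4]].
After inserting 2: P = [[2], [4]].
After inserting 1: P = [[1], [2], [4]].
After inserting 3: P = [[1, 3], [2], [4]].

The final insertion tableau P = [[1, 3], [2], [4]] has shape [2, 1, 1].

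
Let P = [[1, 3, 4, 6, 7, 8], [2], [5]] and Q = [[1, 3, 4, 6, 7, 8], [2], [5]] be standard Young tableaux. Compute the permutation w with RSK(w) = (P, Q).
5 2 3 4 1 6 7 8

Reverse RSK: for i = n, n-1, ..., 1, locate i in Q, remove the corresponding corner cell from P, and reverse-bump its entry up through P; the value ejected from row 1 is w(i).

So w = 5 2 3 4 1 6 7 8.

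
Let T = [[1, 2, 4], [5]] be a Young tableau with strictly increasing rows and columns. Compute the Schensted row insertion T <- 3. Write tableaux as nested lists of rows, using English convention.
In row 1, 3 replaces 4 (the leftmost entry greater than 3); 4 is bumped to row 2. In row 2, 4 replaces 5 (the leftmost entry greater than 4); 5 is bumped to row 3. 5 starts a new row 3. The new tableau is [[1, 2, 3], [4], [5]].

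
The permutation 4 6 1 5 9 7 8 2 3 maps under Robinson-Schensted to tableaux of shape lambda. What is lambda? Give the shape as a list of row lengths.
[4, 3, 2]

RSK row insertion gives P = [[1, 2, 3, 8], [4, 5, 7], [6, 9]], which has shape [4, 3, 2].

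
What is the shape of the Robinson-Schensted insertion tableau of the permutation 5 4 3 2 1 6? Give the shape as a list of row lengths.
[2, 1, 1, 1, 1]

RSK row insertion gives P = [[1, 6], [2], [3], [4], [5]], which has shape [2, 1, 1, 1, 1].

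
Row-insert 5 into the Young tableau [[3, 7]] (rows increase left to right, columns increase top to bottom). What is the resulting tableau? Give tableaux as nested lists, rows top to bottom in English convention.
[[3, 5], [7]]

In row 1, 5 replaces 7 (the leftmost entry greater than 5); 7 is bumped to row 2. 7 starts a new row 2. The new tableau is [[3, 5], [7]].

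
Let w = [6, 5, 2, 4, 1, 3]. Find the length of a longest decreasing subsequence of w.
4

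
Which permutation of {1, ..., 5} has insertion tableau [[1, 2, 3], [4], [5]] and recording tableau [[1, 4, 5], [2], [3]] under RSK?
Reverse RSK: for i = n, n-1, ..., 1, locate i in Q, remove the corresponding corner cell from P, and reverse-bump its entry up through P; the value ejected from row 1 is w(i).

So w = 5 4 1 2 3.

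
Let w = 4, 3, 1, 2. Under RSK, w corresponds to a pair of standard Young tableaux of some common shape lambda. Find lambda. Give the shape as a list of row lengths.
Row-insert each entry into an empty tableau.

After inserting 4: P = [[4]].
After inserting 3: P = [[3], [4]].
After inserting 1: P = [[1], [3], [4]].
After inserting 2: P = [[1, 2], [3], [4]].

The final insertion tableau P = [[1, 2], [3], [4]] has shape [2, 1, 1].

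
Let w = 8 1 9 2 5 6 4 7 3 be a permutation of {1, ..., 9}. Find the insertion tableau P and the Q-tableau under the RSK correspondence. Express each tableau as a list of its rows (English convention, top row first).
Insert each entry of the permutation into P by Schensted row insertion, recording in Q the position of each new cell.

Insert 8: appended to row 1. P = [[8]], Q = [[1]].
Insert 1: 1 bumps 8 from row 1; 8 starts row 2. P = [[1], [8]], Q = [[1], [2]].
Insert 9: appended to row 1. P = [[1, 9], [8]], Q = [[1, 3], [2]].
Insert 2: 2 bumps 9 from row 1; 9 appends to row 2. P = [[1, 2], [8, 9]], Q = [[1, 3], [2, 4]].
Insert 5: appended to row 1. P = [[1, 2, 5], [8, 9]], Q = [[1, 3, 5], [2, 4]].
Insert 6: appended to row 1. P = [[1, 2, 5, 6], [8, 9]], Q = [[1, 3, 5, 6], [2, 4]].
Insert 4: 4 bumps 5 from row 1; 5 bumps 8 from row 2; 8 starts row 3. P = [[1, 2, 4, 6], [5, 9], [8]], Q = [[1, 3, 5, 6], [2, 4], [7]].
Insert 7: appended to row 1. P = [[1, 2, 4, 6, 7], [5, 9], [8]], Q = [[1, 3, 5, 6, 8], [2, 4], [7]].
Insert 3: 3 bumps 4 from row 1; 4 bumps 5 from row 2; 5 bumps 8 from row 3; 8 starts row 4. P = [[1, 2, 3, 6, 7], [4, 9], [5], [8]], Q = [[1, 3, 5, 6, 8], [2, 4], [7], [9]].

So P = [[1, 2, 3, 6, 7], [4, 9], [5], [8]], Q = [[1, 3, 5, 6, 8], [2, 4], [7], [9]].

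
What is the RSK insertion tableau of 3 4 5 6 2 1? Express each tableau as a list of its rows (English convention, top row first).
P = [[1, 4, 5, 6], [2], [3]]

After inserting 3: P = [[3]].
After inserting 4: P = [[3, 4]].
After inserting 5: P = [[3, 4, 5]].
After inserting 6: P = [[3, 4, 5, 6]].
After inserting 2: P = [[2, 4, 5, 6], [3]].
After inserting 1: P = [[1, 4, 5, 6], [2], [3]].

So P = [[1, 4, 5, 6], [2], [3]].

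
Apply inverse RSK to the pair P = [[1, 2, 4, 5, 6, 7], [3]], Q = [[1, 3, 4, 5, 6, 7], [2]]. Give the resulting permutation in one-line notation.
3 1 2 4 5 6 7

Reverse the RSK construction: for i from n down to 1, find the cell of Q containing i, remove the entry at that cell from P, and reverse-bump it up through P; the value ejected from row 1 is w(i).

Step i=7: Q has 7 at row 1, column 6; remove that cell from P, ejecting 7. So w(7) = 7. P is now [[1, 2, 4, 5, 6], [3]].
Step i=6: Q has 6 at row 1, column 5; remove that cell from P, ejecting 6. So w(6) = 6. P is now [[1, 2, 4, 5], [3]].
Step i=5: Q has 5 at row 1, column 4; remove that cell from P, ejecting 5. So w(5) = 5. P is now [[1, 2, 4], [3]].
Step i=4: Q has 4 at row 1, column 3; remove that cell from P, ejecting 4. So w(4) = 4. P is now [[1, 2], [3]].
Step i=3: Q has 3 at row 1, column 2; remove that cell from P, ejecting 2. So w(3) = 2. P is now [[1], [3]].
Step i=2: Q has 2 at row 2, column 1; remove 3 from row 2 of P and reverse-bump: 3 enters row 1 and ejects 1. So w(2) = 1. P is now [[3]].
Step i=1: Q has 1 at row 1, column 1; remove that cell from P, ejecting 3. So w(1) = 3. P is now [].

So w = 3 1 2 4 5 6 7.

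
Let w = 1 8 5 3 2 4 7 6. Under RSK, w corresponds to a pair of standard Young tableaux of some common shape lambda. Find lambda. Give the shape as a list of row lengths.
[4, 2, 1, 1]

Row-insert each entry into an empty tableau.

After inserting 1: P = [[1]].
After inserting 8: P = [[1, 8]].
After inserting 5: P = [[1, 5], [8]].
After inserting 3: P = [[1, 3], [5], [8]].
After inserting 2: P = [[1, 2], [3], [5], [8]].
After inserting 4: P = [[1, 2, 4], [3], [5], [8]].
After inserting 7: P = [[1, 2, 4, 7], [3], [5], [8]].
After inserting 6: P = [[1, 2, 4, 6], [3, 7], [5], [8]].

The final insertion tableau P = [[1, 2, 4, 6], [3, 7], [5], [8]] has shape [4, 2, 1, 1].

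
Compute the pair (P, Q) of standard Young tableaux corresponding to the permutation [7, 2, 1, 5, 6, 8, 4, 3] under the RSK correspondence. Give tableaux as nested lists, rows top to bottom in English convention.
P = [[1, 3, 6, 8], [2, 4], [5], [7]], Q = [[1, 4, 5, 6], [2, 7], [3], [8]]

Insert each entry of the permutation into P by Schensted row insertion, recording in Q the position of each new cell.

Insert 7: appended to row 1. P = [[7]], Q = [[1]].
Insert 2: 2 bumps 7 from row 1; 7 starts row 2. P = [[2], [7]], Q = [[1], [2]].
Insert 1: 1 bumps 2 from row 1; 2 bumps 7 from row 2; 7 starts row 3. P = [[1], [2], [7]], Q = [[1], [2], [3]].
Insert 5: appended to row 1. P = [[1, 5], [2], [7]], Q = [[1, 4], [2], [3]].
Insert 6: appended to row 1. P = [[1, 5, 6], [2], [7]], Q = [[1, 4, 5], [2], [3]].
Insert 8: appended to row 1. P = [[1, 5, 6, 8], [2], [7]], Q = [[1, 4, 5, 6], [2], [3]].
Insert 4: 4 bumps 5 from row 1; 5 appends to row 2. P = [[1, 4, 6, 8], [2, 5], [7]], Q = [[1, 4, 5, 6], [2, 7], [3]].
Insert 3: 3 bumps 4 from row 1; 4 bumps 5 from row 2; 5 bumps 7 from row 3; 7 starts row 4. P = [[1, 3, 6, 8], [2, 4], [5], [7]], Q = [[1, 4, 5, 6], [2, 7], [3], [8]].

So P = [[1, 3, 6, 8], [2, 4], [5], [7]], Q = [[1, 4, 5, 6], [2, 7], [3], [8]].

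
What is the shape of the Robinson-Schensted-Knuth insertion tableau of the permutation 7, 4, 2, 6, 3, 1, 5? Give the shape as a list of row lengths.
Row-insert each entry into an empty tableau.

After inserting 7: P = [[7]].
After inserting 4: P = [[4], [7]].
After inserting 2: P = [[2], [4], [7]].
After inserting 6: P = [[2, 6], [4], [7]].
After inserting 3: P = [[2, 3], [4, 6], [7]].
After inserting 1: P = [[1, 3], [2, 6], [4], [7]].
After inserting 5: P = [[1, 3, 5], [2, 6], [4], [7]].

The final insertion tableau P = [[1, 3, 5], [2, 6], [4], [7]] has shape [3, 2, 1, 1].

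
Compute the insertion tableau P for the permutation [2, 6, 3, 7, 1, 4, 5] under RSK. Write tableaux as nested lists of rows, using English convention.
P = [[1, 3, 4, 5], [2, 7], [6]]

After inserting 2: P = [[2]].
After inserting 6: P = [[2, 6]].
After inserting 3: P = [[2, 3], [6]].
After inserting 7: P = [[2, 3, 7], [6]].
After inserting 1: P = [[1, 3, 7], [2], [6]].
After inserting 4: P = [[1, 3, 4], [2, 7], [6]].
After inserting 5: P = [[1, 3, 4, 5], [2, 7], [6]].

So P = [[1, 3, 4, 5], [2, 7], [6]].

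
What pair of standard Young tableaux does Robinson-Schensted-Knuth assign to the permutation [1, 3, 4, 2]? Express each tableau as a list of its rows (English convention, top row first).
P = [[1, 2, 4], [3]], Q = [[1, 2, 3], [4]]

Insert each entry of the permutation into P by Schensted row insertion, recording in Q the position of each new cell.

Insert 1: appended to row 1. P = [[1]], Q = [[1]].
Insert 3: appended to row 1. P = [[1, 3]], Q = [[1, 2]].
Insert 4: appended to row 1. P = [[1, 3, 4]], Q = [[1, 2, 3]].
Insert 2: 2 bumps 3 from row 1; 3 starts row 2. P = [[1, 2, 4], [3]], Q = [[1, 2, 3], [4]].

So P = [[1, 2, 4], [3]], Q = [[1, 2, 3], [4]].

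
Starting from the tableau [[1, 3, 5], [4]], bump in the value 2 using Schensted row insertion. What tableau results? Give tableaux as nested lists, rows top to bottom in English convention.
[[1, 2, 5], [3], [4]]

In row 1, 2 replaces 3 (the leftmost entry greater than 2); 3 is bumped to row 2. In row 2, 3 replaces 4 (the leftmost entry greater than 3); 4 is bumped to row 3. 4 starts a new row 3. The new tableau is [[1, 2, 5], [3], [4]].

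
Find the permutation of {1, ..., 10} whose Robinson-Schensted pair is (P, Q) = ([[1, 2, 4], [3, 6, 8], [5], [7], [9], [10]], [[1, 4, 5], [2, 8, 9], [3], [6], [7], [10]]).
10 9 5 7 8 6 1 3 4 2

Reverse the RSK construction: for i from n down to 1, find the cell of Q containing i, remove the entry at that cell from P, and reverse-bump it up through P; the value ejected from row 1 is w(i).

Step i=10: Q has 10 at row 6, column 1; remove 10 from row 6 of P and reverse-bump: 10 enters row 5 and ejects 9; 9 enters row 4 and ejects 7; 7 enters row 3 and ejects 5; 5 enters row 2 and ejects 3; 3 enters row 1 and ejects 2. So w(10) = 2. P is now [[1, 3, 4], [5, 6, 8], [7], [9], [10]].
Step i=9: Q has 9 at row 2, column 3; remove 8 from row 2 of P and reverse-bump: 8 enters row 1 and ejects 4. So w(9) = 4. P is now [[1, 3, 8], [5, 6], [7], [9], [10]].
Step i=8: Q has 8 at row 2, column 2; remove 6 from row 2 of P and reverse-bump: 6 enters row 1 and ejects 3. So w(8) = 3. P is now [[1, 6, 8], [5], [7], [9], [10]].
Step i=7: Q has 7 at row 5, column 1; remove 10 from row 5 of P and reverse-bump: 10 enters row 4 and ejects 9; 9 enters row 3 and ejects 7; 7 enters row 2 and ejects 5; 5 enters row 1 and ejects 1. So w(7) = 1. P is now [[5, 6, 8], [7], [9], [10]].
Step i=6: Q has 6 at row 4, column 1; remove 10 from row 4 of P and reverse-bump: 10 enters row 3 and ejects 9; 9 enters row 2 and ejects 7; 7 enters row 1 and ejects 6. So w(6) = 6. P is now [[5, 7, 8], [9], [10]].
Step i=5: Q has 5 at row 1, column 3; remove that cell from P, ejecting 8. So w(5) = 8. P is now [[5, 7], [9], [10]].
Step i=4: Q has 4 at row 1, column 2; remove that cell from P, ejecting 7. So w(4) = 7. P is now [[5], [9], [10]].
Step i=3: Q has 3 at row 3, column 1; remove 10 from row 3 of P and reverse-bump: 10 enters row 2 and ejects 9; 9 enters row 1 and ejects 5. So w(3) = 5. P is now [[9], [10]].
Step i=2: Q has 2 at row 2, column 1; remove 10 from row 2 of P and reverse-bump: 10 enters row 1 and ejects 9. So w(2) = 9. P is now [[10]].
Step i=1: Q has 1 at row 1, column 1; remove that cell from P, ejecting 10. So w(1) = 10. P is now [].

So w = 10 9 5 7 8 6 1 3 4 2.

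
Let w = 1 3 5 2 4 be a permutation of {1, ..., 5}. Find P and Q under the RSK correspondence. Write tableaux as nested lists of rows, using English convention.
Insert each entry of the permutation into P by Schensted row insertion, recording in Q the position of each new cell.

Insert 1: appended to row 1. P = [[1]], Q = [[1]].
Insert 3: appended to row 1. P = [[1, 3]], Q = [[1, 2]].
Insert 5: appended to row 1. P = [[1, 3, 5]], Q = [[1, 2, 3]].
Insert 2: 2 bumps 3 from row 1; 3 starts row 2. P = [[1, 2, 5], [3]], Q = [[1, 2, 3], [4]].
Insert 4: 4 bumps 5 from row 1; 5 appends to row 2. P = [[1, 2, 4], [3, 5]], Q = [[1, 2, 3], [4, 5]].

So P = [[1, 2, 4], [3, 5]], Q = [[1, 2, 3], [4, 5]].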